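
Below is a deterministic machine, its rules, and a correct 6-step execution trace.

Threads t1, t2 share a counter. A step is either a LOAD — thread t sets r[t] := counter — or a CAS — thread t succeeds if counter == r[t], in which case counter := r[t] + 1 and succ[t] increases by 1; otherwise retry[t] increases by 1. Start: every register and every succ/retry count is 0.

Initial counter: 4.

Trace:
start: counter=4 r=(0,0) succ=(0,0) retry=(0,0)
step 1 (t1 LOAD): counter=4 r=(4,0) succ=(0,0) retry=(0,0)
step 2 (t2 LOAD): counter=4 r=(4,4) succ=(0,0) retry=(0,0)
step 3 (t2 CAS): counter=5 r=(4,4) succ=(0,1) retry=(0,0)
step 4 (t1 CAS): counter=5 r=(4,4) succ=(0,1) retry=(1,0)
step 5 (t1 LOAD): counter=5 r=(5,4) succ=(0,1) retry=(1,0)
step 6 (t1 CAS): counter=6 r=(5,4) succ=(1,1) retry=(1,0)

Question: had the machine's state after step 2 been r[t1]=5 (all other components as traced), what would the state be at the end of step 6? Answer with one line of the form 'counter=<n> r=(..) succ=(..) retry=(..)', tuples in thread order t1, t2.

state after step 2 := counter=4 r=(5,4) succ=(0,0) retry=(0,0)
step 3 (t2 CAS): counter=5 r=(5,4) succ=(0,1) retry=(0,0)
step 4 (t1 CAS): counter=6 r=(5,4) succ=(1,1) retry=(0,0)
step 5 (t1 LOAD): counter=6 r=(6,4) succ=(1,1) retry=(0,0)
step 6 (t1 CAS): counter=7 r=(6,4) succ=(2,1) retry=(0,0)

counter=7 r=(6,4) succ=(2,1) retry=(0,0)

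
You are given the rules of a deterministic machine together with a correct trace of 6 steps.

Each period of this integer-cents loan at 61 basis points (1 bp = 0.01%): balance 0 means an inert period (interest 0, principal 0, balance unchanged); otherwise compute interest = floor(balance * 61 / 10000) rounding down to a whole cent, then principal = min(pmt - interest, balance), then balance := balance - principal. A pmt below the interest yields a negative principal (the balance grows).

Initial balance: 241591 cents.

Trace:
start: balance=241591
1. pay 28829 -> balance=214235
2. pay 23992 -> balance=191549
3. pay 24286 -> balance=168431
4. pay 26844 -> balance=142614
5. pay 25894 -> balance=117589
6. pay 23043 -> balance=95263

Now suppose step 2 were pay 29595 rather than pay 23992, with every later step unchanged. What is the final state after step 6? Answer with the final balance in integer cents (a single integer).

89523

(re-executing from step 2 with the substitution; state before step 2: balance=214235)
2. pay 29595 -> balance=185946
3. pay 24286 -> balance=162794
4. pay 26844 -> balance=136943
5. pay 25894 -> balance=111884
6. pay 23043 -> balance=89523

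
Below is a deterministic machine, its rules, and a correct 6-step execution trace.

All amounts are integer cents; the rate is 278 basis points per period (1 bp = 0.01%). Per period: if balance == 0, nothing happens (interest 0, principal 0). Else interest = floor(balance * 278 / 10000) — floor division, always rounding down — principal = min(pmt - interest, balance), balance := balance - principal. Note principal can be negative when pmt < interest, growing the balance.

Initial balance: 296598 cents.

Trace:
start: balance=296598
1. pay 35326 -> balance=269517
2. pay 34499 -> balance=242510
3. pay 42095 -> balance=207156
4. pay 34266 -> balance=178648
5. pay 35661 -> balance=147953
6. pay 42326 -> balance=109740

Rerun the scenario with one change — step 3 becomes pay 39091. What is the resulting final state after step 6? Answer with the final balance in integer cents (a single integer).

113002

(re-executing from step 3 with the substitution; state before step 3: balance=242510)
3. pay 39091 -> balance=210160
4. pay 34266 -> balance=181736
5. pay 35661 -> balance=151127
6. pay 42326 -> balance=113002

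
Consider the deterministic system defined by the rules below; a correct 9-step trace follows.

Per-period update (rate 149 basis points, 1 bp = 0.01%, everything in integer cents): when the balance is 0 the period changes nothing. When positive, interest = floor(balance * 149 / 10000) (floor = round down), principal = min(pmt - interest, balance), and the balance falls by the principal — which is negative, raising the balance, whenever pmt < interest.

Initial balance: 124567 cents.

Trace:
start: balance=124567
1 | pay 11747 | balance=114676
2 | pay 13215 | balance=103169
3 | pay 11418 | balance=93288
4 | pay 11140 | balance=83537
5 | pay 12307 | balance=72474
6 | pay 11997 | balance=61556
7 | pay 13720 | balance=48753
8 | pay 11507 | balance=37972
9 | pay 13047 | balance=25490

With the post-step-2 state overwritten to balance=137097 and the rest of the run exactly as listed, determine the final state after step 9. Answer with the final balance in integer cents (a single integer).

state after step 2 := balance=137097
3 | pay 11418 | balance=127721
4 | pay 11140 | balance=118484
5 | pay 12307 | balance=107942
6 | pay 11997 | balance=97553
7 | pay 13720 | balance=85286
8 | pay 11507 | balance=75049
9 | pay 13047 | balance=63120

63120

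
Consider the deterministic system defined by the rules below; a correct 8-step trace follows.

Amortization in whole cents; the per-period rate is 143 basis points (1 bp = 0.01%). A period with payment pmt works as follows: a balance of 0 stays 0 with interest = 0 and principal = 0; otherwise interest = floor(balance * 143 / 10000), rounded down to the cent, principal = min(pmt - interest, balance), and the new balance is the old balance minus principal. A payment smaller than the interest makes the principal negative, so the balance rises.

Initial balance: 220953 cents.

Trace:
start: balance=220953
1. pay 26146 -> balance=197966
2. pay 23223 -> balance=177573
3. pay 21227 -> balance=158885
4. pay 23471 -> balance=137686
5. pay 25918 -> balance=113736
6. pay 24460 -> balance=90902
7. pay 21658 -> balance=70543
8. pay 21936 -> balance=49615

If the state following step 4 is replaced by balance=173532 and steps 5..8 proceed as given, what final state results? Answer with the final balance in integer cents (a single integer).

87557

state after step 4 := balance=173532
5. pay 25918 -> balance=150095
6. pay 24460 -> balance=127781
7. pay 21658 -> balance=107950
8. pay 21936 -> balance=87557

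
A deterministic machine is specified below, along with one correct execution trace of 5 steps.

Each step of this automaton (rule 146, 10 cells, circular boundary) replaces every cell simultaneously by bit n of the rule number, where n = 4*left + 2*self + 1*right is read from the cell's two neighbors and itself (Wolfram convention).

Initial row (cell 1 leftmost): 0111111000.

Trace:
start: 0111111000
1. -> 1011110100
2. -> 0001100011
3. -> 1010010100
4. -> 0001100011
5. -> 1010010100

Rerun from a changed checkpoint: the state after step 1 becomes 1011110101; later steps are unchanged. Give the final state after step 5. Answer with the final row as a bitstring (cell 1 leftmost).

1000000100

state after step 1 := 1011110101
2. -> 0001100000
3. -> 0010010000
4. -> 0101101000
5. -> 1000000100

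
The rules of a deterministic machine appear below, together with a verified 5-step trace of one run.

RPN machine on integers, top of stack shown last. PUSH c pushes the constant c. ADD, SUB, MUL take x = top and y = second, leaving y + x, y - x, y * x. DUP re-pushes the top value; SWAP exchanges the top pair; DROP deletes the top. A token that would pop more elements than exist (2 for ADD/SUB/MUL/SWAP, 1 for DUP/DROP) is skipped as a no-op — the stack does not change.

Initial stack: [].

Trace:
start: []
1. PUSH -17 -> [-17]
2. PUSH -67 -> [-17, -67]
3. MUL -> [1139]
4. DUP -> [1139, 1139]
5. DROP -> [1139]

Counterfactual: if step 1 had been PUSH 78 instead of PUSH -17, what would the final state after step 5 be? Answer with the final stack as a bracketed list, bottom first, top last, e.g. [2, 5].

(re-executing from step 1 with the substitution; state before step 1: [])
1. PUSH 78 -> [78]
2. PUSH -67 -> [78, -67]
3. MUL -> [-5226]
4. DUP -> [-5226, -5226]
5. DROP -> [-5226]

[-5226]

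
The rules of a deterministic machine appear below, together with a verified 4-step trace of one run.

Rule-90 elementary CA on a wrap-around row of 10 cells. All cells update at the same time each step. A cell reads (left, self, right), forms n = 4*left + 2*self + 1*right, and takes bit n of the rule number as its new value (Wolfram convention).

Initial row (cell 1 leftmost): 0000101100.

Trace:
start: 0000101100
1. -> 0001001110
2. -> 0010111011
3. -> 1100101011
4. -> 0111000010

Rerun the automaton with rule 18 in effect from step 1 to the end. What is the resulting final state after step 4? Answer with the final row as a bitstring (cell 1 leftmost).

0010100101

(re-executing steps 1..4 under rule 18; state before step 1: 0000101100)
1. -> 0001000010
2. -> 0010100101
3. -> 1100011000
4. -> 0010100101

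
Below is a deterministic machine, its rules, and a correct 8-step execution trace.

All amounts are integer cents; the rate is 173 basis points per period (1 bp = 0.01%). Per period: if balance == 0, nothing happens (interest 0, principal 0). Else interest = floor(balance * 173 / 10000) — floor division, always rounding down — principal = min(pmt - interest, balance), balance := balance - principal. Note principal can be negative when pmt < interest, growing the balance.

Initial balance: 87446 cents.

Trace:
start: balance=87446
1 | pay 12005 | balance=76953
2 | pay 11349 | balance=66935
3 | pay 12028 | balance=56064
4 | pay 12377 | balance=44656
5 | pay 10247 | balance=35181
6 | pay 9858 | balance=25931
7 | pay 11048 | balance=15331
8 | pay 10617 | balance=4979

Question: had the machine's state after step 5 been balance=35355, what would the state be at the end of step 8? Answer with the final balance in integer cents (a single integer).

state after step 5 := balance=35355
6 | pay 9858 | balance=26108
7 | pay 11048 | balance=15511
8 | pay 10617 | balance=5162

5162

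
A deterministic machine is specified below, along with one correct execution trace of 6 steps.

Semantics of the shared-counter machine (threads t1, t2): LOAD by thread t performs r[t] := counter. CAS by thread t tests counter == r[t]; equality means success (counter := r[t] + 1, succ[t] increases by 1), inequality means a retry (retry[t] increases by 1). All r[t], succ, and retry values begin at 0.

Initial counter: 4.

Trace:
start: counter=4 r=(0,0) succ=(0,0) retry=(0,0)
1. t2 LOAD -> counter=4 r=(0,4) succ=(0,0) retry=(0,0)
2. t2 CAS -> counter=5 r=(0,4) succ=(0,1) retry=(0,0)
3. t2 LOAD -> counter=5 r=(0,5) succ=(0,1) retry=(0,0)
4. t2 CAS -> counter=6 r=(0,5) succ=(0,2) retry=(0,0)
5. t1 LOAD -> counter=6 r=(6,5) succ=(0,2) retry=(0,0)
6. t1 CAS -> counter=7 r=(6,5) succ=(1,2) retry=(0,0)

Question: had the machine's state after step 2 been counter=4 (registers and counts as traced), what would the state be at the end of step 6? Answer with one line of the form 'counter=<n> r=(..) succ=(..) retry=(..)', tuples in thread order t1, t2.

counter=6 r=(5,4) succ=(1,2) retry=(0,0)

state after step 2 := counter=4 r=(0,4) succ=(0,1) retry=(0,0)
3. t2 LOAD -> counter=4 r=(0,4) succ=(0,1) retry=(0,0)
4. t2 CAS -> counter=5 r=(0,4) succ=(0,2) retry=(0,0)
5. t1 LOAD -> counter=5 r=(5,4) succ=(0,2) retry=(0,0)
6. t1 CAS -> counter=6 r=(5,4) succ=(1,2) retry=(0,0)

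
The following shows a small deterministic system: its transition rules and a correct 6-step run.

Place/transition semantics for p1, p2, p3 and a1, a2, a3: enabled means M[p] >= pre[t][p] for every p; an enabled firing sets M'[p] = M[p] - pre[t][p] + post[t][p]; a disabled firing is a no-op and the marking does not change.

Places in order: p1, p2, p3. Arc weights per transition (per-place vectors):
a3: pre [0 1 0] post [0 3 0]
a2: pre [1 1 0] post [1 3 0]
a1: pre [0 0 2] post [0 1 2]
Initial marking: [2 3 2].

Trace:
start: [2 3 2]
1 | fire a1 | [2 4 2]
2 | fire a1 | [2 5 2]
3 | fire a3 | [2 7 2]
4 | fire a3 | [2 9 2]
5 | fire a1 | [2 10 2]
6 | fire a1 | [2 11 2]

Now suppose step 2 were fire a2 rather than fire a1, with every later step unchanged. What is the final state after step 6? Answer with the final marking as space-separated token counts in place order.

2 12 2

(re-executing from step 2 with the substitution; state before step 2: [2 4 2])
2 | fire a2 | [2 6 2]
3 | fire a3 | [2 8 2]
4 | fire a3 | [2 10 2]
5 | fire a1 | [2 11 2]
6 | fire a1 | [2 12 2]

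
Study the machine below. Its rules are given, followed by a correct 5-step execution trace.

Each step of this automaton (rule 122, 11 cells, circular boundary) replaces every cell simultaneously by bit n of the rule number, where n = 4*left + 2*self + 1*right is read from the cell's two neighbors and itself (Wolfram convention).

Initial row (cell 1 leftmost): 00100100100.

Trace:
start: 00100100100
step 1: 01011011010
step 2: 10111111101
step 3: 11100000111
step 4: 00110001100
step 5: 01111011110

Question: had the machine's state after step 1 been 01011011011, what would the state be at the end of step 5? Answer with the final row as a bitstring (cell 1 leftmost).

state after step 1 := 01011011011
step 2: 10111111111
step 3: 11100000000
step 4: 10110000001
step 5: 11111000011

11111000011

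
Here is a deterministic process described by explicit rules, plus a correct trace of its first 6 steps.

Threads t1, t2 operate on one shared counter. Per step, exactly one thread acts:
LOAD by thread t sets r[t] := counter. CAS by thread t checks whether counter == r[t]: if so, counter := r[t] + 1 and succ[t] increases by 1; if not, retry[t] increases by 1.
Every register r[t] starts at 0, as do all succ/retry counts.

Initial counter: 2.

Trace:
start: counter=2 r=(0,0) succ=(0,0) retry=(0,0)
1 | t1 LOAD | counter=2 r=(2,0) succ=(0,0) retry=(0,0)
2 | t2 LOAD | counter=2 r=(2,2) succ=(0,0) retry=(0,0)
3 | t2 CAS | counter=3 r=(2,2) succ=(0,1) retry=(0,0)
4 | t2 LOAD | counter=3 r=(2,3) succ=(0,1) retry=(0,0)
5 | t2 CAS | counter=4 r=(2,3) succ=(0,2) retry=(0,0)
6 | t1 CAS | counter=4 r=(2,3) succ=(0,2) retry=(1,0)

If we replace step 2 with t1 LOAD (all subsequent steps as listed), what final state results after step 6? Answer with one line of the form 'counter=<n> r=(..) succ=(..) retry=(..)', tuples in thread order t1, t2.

counter=3 r=(2,2) succ=(0,1) retry=(1,1)

(re-executing from step 2 with the substitution; state before step 2: counter=2 r=(2,0) succ=(0,0) retry=(0,0))
2 | t1 LOAD | counter=2 r=(2,0) succ=(0,0) retry=(0,0)
3 | t2 CAS | counter=2 r=(2,0) succ=(0,0) retry=(0,1)
4 | t2 LOAD | counter=2 r=(2,2) succ=(0,0) retry=(0,1)
5 | t2 CAS | counter=3 r=(2,2) succ=(0,1) retry=(0,1)
6 | t1 CAS | counter=3 r=(2,2) succ=(0,1) retry=(1,1)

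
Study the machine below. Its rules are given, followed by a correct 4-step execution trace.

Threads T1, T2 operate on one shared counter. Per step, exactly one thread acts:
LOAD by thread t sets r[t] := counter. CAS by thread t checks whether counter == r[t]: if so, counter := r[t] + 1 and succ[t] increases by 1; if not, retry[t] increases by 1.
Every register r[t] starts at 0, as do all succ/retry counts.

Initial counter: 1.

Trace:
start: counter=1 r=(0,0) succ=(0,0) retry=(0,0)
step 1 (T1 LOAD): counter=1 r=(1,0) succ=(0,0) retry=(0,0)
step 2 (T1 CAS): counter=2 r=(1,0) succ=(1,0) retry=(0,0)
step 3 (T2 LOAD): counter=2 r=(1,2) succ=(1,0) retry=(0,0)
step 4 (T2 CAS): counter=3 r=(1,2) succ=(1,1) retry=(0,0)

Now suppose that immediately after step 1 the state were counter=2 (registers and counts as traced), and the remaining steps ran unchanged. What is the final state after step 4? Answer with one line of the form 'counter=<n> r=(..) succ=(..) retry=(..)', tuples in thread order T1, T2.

counter=3 r=(1,2) succ=(0,1) retry=(1,0)

state after step 1 := counter=2 r=(1,0) succ=(0,0) retry=(0,0)
step 2 (T1 CAS): counter=2 r=(1,0) succ=(0,0) retry=(1,0)
step 3 (T2 LOAD): counter=2 r=(1,2) succ=(0,0) retry=(1,0)
step 4 (T2 CAS): counter=3 r=(1,2) succ=(0,1) retry=(1,0)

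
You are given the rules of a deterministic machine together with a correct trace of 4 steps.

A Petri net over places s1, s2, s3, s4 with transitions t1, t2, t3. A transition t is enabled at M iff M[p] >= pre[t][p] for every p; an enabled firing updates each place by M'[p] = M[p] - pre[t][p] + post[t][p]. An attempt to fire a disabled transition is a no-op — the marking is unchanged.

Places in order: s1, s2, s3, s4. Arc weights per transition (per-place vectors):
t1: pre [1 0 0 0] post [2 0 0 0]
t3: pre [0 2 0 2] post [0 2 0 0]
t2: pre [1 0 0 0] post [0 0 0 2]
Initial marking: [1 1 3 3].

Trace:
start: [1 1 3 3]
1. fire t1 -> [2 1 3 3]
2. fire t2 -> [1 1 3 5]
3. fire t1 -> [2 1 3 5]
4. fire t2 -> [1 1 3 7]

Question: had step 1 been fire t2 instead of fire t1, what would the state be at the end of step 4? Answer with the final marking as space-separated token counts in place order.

0 1 3 5

(re-executing from step 1 with the substitution; state before step 1: [1 1 3 3])
1. fire t2 -> [0 1 3 5]
2. fire t2 -> [0 1 3 5]
3. fire t1 -> [0 1 3 5]
4. fire t2 -> [0 1 3 5]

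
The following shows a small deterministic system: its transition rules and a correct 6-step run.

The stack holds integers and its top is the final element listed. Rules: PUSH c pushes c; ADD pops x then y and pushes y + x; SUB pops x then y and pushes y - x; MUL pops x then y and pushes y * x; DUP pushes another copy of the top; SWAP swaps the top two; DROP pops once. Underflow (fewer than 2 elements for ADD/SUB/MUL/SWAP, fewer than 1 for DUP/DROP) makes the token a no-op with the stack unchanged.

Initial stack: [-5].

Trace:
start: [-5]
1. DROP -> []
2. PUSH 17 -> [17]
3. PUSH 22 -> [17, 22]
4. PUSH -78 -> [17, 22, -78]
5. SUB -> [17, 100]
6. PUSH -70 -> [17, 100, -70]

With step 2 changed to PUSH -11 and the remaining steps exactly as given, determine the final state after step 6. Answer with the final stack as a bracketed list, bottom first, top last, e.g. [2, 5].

[-11, 100, -70]

(re-executing from step 2 with the substitution; state before step 2: [])
2. PUSH -11 -> [-11]
3. PUSH 22 -> [-11, 22]
4. PUSH -78 -> [-11, 22, -78]
5. SUB -> [-11, 100]
6. PUSH -70 -> [-11, 100, -70]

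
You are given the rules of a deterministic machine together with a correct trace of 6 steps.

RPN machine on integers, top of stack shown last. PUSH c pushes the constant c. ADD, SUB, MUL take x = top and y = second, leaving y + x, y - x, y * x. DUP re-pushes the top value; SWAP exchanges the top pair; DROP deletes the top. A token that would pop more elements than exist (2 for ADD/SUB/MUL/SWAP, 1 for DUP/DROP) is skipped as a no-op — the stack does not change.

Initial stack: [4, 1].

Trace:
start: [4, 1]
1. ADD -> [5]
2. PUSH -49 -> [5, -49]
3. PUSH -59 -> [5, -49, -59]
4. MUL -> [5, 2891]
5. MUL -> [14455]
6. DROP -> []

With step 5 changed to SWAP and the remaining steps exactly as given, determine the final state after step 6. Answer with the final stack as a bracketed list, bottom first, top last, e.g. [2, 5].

(re-executing from step 5 with the substitution; state before step 5: [5, 2891])
5. SWAP -> [2891, 5]
6. DROP -> [2891]

[2891]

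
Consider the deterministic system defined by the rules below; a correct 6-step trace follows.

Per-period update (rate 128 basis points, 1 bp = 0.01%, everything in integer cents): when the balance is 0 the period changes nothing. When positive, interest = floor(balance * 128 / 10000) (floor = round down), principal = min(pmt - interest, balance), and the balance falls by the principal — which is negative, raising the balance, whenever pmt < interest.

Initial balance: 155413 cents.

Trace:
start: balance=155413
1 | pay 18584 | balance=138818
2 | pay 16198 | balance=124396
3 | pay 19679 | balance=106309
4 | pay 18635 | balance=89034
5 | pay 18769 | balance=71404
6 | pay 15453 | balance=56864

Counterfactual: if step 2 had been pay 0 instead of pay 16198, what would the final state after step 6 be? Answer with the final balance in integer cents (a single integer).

73908

(re-executing from step 2 with the substitution; state before step 2: balance=138818)
2 | pay 0 | balance=140594
3 | pay 19679 | balance=122714
4 | pay 18635 | balance=105649
5 | pay 18769 | balance=88232
6 | pay 15453 | balance=73908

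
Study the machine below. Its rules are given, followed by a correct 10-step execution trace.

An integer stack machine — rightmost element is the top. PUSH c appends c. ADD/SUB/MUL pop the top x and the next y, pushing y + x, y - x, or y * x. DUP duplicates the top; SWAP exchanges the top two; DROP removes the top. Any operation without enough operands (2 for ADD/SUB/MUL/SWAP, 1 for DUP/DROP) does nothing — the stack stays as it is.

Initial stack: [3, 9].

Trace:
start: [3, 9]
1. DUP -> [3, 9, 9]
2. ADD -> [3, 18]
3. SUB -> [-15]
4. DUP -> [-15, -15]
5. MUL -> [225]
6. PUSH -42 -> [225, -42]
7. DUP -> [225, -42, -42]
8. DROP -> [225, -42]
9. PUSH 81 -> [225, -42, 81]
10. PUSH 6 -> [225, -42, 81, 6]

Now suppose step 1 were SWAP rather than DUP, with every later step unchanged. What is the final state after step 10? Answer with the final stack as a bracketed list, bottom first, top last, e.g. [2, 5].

(re-executing from step 1 with the substitution; state before step 1: [3, 9])
1. SWAP -> [9, 3]
2. ADD -> [12]
3. SUB -> [12]
4. DUP -> [12, 12]
5. MUL -> [144]
6. PUSH -42 -> [144, -42]
7. DUP -> [144, -42, -42]
8. DROP -> [144, -42]
9. PUSH 81 -> [144, -42, 81]
10. PUSH 6 -> [144, -42, 81, 6]

[144, -42, 81, 6]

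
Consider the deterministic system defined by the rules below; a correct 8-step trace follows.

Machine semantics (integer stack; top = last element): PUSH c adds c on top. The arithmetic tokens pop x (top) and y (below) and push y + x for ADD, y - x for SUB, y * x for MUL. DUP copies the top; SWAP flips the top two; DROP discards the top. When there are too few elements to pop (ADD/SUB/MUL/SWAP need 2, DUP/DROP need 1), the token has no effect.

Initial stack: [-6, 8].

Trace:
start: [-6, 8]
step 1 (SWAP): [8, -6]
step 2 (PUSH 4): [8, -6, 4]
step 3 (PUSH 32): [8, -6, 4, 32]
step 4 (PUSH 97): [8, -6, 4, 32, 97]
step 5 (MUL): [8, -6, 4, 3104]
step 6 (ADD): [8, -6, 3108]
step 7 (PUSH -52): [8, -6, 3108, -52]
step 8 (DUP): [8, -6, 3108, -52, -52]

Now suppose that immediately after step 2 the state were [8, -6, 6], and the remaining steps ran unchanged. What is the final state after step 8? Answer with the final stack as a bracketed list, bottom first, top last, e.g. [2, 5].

state after step 2 := [8, -6, 6]
step 3 (PUSH 32): [8, -6, 6, 32]
step 4 (PUSH 97): [8, -6, 6, 32, 97]
step 5 (MUL): [8, -6, 6, 3104]
step 6 (ADD): [8, -6, 3110]
step 7 (PUSH -52): [8, -6, 3110, -52]
step 8 (DUP): [8, -6, 3110, -52, -52]

[8, -6, 3110, -52, -52]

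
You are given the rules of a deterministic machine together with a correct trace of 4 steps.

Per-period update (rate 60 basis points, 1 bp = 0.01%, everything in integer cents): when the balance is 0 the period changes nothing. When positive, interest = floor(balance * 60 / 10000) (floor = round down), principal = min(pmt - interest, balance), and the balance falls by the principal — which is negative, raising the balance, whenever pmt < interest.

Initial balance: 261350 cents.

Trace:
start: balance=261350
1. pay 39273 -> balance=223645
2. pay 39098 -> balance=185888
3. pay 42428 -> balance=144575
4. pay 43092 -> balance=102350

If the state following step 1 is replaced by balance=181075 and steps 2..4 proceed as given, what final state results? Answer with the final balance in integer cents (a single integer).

59009

state after step 1 := balance=181075
2. pay 39098 -> balance=143063
3. pay 42428 -> balance=101493
4. pay 43092 -> balance=59009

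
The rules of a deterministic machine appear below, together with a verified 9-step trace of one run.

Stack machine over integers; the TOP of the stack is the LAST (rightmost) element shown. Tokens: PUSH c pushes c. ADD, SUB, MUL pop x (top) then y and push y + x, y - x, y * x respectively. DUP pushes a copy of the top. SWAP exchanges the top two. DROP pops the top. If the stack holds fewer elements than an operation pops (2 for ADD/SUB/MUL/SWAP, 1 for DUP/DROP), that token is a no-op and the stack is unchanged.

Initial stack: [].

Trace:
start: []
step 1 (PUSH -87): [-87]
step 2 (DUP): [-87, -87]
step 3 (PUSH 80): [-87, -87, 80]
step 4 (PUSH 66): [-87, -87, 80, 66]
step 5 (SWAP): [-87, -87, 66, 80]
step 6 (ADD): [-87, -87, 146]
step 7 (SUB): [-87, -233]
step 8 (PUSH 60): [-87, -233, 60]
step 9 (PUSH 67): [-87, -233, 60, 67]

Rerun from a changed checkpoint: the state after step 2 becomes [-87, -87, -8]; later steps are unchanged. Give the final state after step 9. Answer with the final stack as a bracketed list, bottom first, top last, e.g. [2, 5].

state after step 2 := [-87, -87, -8]
step 3 (PUSH 80): [-87, -87, -8, 80]
step 4 (PUSH 66): [-87, -87, -8, 80, 66]
step 5 (SWAP): [-87, -87, -8, 66, 80]
step 6 (ADD): [-87, -87, -8, 146]
step 7 (SUB): [-87, -87, -154]
step 8 (PUSH 60): [-87, -87, -154, 60]
step 9 (PUSH 67): [-87, -87, -154, 60, 67]

[-87, -87, -154, 60, 67]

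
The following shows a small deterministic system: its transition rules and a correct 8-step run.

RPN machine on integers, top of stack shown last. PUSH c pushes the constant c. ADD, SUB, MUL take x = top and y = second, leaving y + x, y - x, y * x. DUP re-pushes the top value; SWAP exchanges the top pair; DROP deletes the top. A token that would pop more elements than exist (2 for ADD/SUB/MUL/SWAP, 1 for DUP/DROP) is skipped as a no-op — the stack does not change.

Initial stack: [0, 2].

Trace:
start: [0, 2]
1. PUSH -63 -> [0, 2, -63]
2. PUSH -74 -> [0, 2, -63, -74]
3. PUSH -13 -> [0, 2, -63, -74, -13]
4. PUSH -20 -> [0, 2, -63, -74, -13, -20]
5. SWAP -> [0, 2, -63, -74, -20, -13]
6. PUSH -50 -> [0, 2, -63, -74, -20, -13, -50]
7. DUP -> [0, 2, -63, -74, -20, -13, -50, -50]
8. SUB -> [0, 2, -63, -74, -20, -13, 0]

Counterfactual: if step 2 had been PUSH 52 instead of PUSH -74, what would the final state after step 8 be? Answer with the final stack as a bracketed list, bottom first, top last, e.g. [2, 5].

[0, 2, -63, 52, -20, -13, 0]

(re-executing from step 2 with the substitution; state before step 2: [0, 2, -63])
2. PUSH 52 -> [0, 2, -63, 52]
3. PUSH -13 -> [0, 2, -63, 52, -13]
4. PUSH -20 -> [0, 2, -63, 52, -13, -20]
5. SWAP -> [0, 2, -63, 52, -20, -13]
6. PUSH -50 -> [0, 2, -63, 52, -20, -13, -50]
7. DUP -> [0, 2, -63, 52, -20, -13, -50, -50]
8. SUB -> [0, 2, -63, 52, -20, -13, 0]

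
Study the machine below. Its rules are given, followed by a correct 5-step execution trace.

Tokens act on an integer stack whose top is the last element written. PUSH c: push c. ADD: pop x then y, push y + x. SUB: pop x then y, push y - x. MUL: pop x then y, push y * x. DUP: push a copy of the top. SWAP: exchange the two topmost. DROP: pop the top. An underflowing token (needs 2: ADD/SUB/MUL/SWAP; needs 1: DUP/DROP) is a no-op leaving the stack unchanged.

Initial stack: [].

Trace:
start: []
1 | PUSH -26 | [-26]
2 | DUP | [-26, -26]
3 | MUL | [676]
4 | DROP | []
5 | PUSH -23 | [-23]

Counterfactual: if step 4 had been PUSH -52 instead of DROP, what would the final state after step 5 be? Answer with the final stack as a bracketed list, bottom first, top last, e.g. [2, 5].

(re-executing from step 4 with the substitution; state before step 4: [676])
4 | PUSH -52 | [676, -52]
5 | PUSH -23 | [676, -52, -23]

[676, -52, -23]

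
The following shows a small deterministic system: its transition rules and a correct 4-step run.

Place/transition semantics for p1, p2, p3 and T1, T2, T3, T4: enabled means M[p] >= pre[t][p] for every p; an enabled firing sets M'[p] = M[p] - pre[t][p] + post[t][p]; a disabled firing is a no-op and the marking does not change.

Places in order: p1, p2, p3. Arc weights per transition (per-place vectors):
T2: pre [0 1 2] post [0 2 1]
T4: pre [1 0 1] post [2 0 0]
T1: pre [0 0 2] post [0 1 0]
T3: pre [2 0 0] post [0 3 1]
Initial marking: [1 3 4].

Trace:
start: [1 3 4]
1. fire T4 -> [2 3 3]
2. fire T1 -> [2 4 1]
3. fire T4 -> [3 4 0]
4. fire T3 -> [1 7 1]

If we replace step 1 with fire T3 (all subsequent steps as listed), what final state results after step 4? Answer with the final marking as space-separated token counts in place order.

(re-executing from step 1 with the substitution; state before step 1: [1 3 4])
1. fire T3 -> [1 3 4]
2. fire T1 -> [1 4 2]
3. fire T4 -> [2 4 1]
4. fire T3 -> [0 7 2]

0 7 2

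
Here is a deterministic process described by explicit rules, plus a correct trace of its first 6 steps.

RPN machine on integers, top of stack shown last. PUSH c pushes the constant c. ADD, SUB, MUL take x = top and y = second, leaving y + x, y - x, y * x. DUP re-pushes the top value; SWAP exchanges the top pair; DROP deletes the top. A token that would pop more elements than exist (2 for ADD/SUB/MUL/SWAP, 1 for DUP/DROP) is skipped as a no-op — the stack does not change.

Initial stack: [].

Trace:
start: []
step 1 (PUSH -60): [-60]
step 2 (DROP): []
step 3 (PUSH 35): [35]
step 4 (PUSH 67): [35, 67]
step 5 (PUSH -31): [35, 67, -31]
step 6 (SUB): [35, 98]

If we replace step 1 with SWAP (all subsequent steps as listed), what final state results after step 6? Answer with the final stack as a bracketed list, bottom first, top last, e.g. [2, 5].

[35, 98]

(re-executing from step 1 with the substitution; state before step 1: [])
step 1 (SWAP): []
step 2 (DROP): []
step 3 (PUSH 35): [35]
step 4 (PUSH 67): [35, 67]
step 5 (PUSH -31): [35, 67, -31]
step 6 (SUB): [35, 98]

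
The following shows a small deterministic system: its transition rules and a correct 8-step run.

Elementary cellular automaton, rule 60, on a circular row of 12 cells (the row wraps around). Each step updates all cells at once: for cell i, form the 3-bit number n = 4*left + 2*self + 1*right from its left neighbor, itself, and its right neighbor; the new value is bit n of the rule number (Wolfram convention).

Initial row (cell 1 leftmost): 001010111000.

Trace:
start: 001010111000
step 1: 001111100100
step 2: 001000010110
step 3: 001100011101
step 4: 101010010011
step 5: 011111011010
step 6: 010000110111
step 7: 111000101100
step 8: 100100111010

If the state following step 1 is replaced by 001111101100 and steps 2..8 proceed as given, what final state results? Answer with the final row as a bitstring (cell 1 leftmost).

state after step 1 := 001111101100
step 2: 001000011010
step 3: 001100010111
step 4: 101010011100
step 5: 111111010010
step 6: 100000111011
step 7: 010000100110
step 8: 011000110101

011000110101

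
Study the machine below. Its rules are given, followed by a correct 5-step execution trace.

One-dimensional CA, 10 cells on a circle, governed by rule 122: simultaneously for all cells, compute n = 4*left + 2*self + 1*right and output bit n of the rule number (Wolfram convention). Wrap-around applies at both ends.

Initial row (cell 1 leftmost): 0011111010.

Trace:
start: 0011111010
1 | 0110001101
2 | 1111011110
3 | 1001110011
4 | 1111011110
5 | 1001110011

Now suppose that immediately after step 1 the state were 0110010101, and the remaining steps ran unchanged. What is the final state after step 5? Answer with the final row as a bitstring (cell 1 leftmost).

0111001110

state after step 1 := 0110010101
2 | 1111101010
3 | 1000110101
4 | 1101111011
5 | 0111001110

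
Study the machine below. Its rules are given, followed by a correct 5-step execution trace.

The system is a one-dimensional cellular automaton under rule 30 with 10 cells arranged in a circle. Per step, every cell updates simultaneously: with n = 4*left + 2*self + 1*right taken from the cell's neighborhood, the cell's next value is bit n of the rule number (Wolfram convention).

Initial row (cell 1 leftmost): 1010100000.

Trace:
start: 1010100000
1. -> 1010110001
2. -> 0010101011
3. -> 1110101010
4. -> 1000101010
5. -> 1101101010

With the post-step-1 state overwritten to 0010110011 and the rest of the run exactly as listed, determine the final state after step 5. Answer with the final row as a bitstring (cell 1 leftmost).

0001001001

state after step 1 := 0010110011
2. -> 1110101110
3. -> 1000101000
4. -> 1101101101
5. -> 0001001001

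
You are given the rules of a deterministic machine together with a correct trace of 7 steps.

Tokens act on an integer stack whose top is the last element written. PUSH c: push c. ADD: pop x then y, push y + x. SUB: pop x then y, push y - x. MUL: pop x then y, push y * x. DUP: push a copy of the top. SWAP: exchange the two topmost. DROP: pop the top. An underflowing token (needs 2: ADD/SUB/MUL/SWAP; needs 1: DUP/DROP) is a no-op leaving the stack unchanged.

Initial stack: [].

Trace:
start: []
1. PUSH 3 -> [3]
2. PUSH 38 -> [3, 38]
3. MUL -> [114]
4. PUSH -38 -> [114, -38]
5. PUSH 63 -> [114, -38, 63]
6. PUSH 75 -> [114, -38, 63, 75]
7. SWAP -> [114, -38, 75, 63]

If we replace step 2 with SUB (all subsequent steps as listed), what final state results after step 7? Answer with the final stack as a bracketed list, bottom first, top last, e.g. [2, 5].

(re-executing from step 2 with the substitution; state before step 2: [3])
2. SUB -> [3]
3. MUL -> [3]
4. PUSH -38 -> [3, -38]
5. PUSH 63 -> [3, -38, 63]
6. PUSH 75 -> [3, -38, 63, 75]
7. SWAP -> [3, -38, 75, 63]

[3, -38, 75, 63]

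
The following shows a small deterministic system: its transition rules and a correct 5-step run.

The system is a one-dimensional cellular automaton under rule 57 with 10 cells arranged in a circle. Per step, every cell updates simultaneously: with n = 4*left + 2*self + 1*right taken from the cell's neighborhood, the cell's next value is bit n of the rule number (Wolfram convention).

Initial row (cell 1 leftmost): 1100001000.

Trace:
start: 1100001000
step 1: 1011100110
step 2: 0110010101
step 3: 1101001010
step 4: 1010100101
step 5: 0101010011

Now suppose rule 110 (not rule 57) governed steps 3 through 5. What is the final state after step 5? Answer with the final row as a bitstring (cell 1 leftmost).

(re-executing steps 3..5 under rule 110; state before step 3: 0110010101)
step 3: 1110111111
step 4: 0011100000
step 5: 0110100000

0110100000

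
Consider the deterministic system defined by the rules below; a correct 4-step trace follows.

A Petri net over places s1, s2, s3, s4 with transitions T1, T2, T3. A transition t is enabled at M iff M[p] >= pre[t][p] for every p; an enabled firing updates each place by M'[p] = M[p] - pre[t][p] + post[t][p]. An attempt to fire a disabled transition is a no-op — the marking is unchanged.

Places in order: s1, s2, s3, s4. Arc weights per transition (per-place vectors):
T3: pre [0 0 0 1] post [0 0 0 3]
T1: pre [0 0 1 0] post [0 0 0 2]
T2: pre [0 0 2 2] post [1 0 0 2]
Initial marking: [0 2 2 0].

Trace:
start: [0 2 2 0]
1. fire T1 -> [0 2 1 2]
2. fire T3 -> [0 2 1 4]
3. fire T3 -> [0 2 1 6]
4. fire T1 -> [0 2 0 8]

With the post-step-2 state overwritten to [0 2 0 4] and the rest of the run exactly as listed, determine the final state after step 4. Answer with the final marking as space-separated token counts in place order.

0 2 0 6

state after step 2 := [0 2 0 4]
3. fire T3 -> [0 2 0 6]
4. fire T1 -> [0 2 0 6]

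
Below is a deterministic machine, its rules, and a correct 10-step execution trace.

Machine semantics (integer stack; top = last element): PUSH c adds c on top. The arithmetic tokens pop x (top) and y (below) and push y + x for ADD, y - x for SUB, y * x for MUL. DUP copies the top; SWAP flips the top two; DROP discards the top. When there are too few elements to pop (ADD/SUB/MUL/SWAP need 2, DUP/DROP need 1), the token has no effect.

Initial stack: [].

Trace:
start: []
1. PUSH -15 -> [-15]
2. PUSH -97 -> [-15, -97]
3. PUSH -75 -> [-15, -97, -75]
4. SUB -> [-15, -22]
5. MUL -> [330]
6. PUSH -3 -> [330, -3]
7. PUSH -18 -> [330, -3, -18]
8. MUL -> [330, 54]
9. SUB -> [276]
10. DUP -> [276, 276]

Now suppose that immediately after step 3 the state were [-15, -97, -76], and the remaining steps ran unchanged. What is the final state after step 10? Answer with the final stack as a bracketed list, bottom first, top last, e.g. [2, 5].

state after step 3 := [-15, -97, -76]
4. SUB -> [-15, -21]
5. MUL -> [315]
6. PUSH -3 -> [315, -3]
7. PUSH -18 -> [315, -3, -18]
8. MUL -> [315, 54]
9. SUB -> [261]
10. DUP -> [261, 261]

[261, 261]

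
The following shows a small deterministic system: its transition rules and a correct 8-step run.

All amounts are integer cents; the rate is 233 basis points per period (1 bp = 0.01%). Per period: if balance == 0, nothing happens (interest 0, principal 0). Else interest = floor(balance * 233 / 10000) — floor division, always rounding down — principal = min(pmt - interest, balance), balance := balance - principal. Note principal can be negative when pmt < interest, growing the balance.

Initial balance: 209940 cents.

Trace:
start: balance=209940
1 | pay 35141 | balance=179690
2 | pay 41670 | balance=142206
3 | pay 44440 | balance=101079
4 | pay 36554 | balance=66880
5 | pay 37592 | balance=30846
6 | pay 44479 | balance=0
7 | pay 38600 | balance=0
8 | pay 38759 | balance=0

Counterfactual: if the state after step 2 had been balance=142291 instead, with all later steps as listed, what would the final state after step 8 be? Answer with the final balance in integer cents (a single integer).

0

state after step 2 := balance=142291
3 | pay 44440 | balance=101166
4 | pay 36554 | balance=66969
5 | pay 37592 | balance=30937
6 | pay 44479 | balance=0
7 | pay 38600 | balance=0
8 | pay 38759 | balance=0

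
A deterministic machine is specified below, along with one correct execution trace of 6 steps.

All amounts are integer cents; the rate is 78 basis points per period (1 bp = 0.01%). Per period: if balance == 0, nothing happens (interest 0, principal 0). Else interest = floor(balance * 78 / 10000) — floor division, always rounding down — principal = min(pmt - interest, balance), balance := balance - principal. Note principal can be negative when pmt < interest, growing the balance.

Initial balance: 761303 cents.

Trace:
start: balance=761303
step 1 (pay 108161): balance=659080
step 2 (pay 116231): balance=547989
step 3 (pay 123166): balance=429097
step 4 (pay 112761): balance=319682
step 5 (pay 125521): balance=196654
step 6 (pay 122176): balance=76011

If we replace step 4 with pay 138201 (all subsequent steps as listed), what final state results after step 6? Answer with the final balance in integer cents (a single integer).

50173

(re-executing from step 4 with the substitution; state before step 4: balance=429097)
step 4 (pay 138201): balance=294242
step 5 (pay 125521): balance=171016
step 6 (pay 122176): balance=50173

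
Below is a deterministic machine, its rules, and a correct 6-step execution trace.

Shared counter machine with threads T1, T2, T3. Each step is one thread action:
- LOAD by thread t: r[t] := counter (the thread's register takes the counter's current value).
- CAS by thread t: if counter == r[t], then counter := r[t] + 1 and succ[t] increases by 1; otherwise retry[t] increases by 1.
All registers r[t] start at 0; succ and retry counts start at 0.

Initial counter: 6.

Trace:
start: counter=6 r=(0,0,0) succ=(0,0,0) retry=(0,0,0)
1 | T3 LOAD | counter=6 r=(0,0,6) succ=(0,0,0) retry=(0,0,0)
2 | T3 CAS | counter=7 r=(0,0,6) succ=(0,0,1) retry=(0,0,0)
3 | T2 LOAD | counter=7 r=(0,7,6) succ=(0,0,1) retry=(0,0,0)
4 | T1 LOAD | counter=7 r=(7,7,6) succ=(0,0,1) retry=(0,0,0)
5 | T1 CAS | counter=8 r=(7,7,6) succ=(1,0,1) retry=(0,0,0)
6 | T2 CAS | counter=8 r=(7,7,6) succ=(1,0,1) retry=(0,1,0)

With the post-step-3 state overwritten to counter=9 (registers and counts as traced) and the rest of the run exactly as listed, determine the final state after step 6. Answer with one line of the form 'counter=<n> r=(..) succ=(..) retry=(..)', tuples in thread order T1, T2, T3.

counter=10 r=(9,7,6) succ=(1,0,1) retry=(0,1,0)

state after step 3 := counter=9 r=(0,7,6) succ=(0,0,1) retry=(0,0,0)
4 | T1 LOAD | counter=9 r=(9,7,6) succ=(0,0,1) retry=(0,0,0)
5 | T1 CAS | counter=10 r=(9,7,6) succ=(1,0,1) retry=(0,0,0)
6 | T2 CAS | counter=10 r=(9,7,6) succ=(1,0,1) retry=(0,1,0)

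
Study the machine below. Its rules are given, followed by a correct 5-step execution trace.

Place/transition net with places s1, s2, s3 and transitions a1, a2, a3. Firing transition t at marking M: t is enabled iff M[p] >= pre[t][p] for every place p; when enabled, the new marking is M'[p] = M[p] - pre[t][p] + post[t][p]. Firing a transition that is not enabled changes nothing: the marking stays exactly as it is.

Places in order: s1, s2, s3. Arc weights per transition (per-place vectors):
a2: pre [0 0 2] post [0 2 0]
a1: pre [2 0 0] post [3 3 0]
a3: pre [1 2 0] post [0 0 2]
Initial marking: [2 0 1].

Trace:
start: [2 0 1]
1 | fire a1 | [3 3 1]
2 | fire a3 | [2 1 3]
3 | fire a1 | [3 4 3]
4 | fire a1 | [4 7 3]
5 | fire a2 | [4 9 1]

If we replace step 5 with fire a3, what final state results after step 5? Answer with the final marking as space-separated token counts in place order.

3 5 5

(re-executing from step 5 with the substitution; state before step 5: [4 7 3])
5 | fire a3 | [3 5 5]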